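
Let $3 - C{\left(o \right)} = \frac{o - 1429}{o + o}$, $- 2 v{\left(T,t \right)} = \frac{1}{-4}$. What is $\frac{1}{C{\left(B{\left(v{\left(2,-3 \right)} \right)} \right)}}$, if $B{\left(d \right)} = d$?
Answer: $\frac{2}{11437} \approx 0.00017487$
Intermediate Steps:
$v{\left(T,t \right)} = \frac{1}{8}$ ($v{\left(T,t \right)} = - \frac{1}{2 \left(-4\right)} = \left(- \frac{1}{2}\right) \left(- \frac{1}{4}\right) = \frac{1}{8}$)
$C{\left(o \right)} = 3 - \frac{-1429 + o}{2 o}$ ($C{\left(o \right)} = 3 - \frac{o - 1429}{o + o} = 3 - \frac{-1429 + o}{2 o}$)
$\frac{1}{C{\left(B{\left(v{\left(2,-3 \right)} \right)} \right)}} = \frac{1}{\frac{1}{2} \frac{1}{\frac{1}{8}} \left(1429 + 5 \cdot \frac{1}{8}\right)} = \frac{1}{\frac{1}{2} \cdot 8 \left(1429 + \frac{5}{8}\right)} = \frac{1}{\frac{1}{2} \cdot 8 \cdot \frac{11437}{8}} = \frac{1}{\frac{11437}{2}} = \frac{2}{11437}$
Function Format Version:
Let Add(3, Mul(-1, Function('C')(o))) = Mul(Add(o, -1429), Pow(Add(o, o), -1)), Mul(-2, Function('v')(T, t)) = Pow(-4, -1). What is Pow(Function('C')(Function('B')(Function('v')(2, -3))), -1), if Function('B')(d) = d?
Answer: Rational(2, 11437) ≈ 0.00017487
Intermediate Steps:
Function('v')(T, t) = Rational(1, 8) (Function('v')(T, t) = Mul(Rational(-1, 2), Pow(-4, -1)) = Mul(Rational(-1, 2), Rational(-1, 4)) = Rational(1, 8))
Function('C')(o) = Add(3, Mul(Rational(-1, 2), Pow(o, -1), Add(-1429, o))) (Function('C')(o) = Add(3, Mul(-1, Mul(Add(o, -1429), Pow(Add(o, o), -1)))) = Add(3, Mul(-1, Mul(Add(-1429, o), Pow(Mul(2, o), -1)))) = Add(3, Mul(-1, Mul(Add(-1429, o), Mul(Rational(1, 2), Pow(o, -1))))) = Add(3, Mul(-1, Mul(Rational(1, 2), Pow(o, -1), Add(-1429, o)))) = Add(3, Mul(Rational(-1, 2), Pow(o, -1), Add(-1429, o))))
Pow(Function('C')(Function('B')(Function('v')(2, -3))), -1) = Pow(Mul(Rational(1, 2), Pow(Rational(1, 8), -1), Add(1429, Mul(5, Rational(1, 8)))), -1) = Pow(Mul(Rational(1, 2), 8, Add(1429, Rational(5, 8))), -1) = Pow(Mul(Rational(1, 2), 8, Rational(11437, 8)), -1) = Pow(Rational(11437, 2), -1) = Rational(2, 11437)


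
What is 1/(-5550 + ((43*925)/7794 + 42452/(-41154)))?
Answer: -53459046/296480033723 ≈ -0.00018031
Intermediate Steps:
1/(-5550 + ((43*925)/7794 + 42452/(-41154))) = 1/(-5550 + (39775*(1/7794) + 42452*(-1/41154))) = 1/(-5550 + (39775/7794 - 21226/20577)) = 1/(-5550 + 217671577/53459046) = 1/(-296480033723/53459046) = -53459046/296480033723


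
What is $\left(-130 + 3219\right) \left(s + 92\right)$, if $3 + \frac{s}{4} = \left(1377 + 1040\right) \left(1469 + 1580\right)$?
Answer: $91056961268$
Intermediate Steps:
$s = 29477720$ ($s = -12 + 4 \left(1377 + 1040\right) \left(1469 + 1580\right) = -12 + 4 \cdot 2417 \cdot 3049 = -12 + 4 \cdot 7369433 = -12 + 29477732 = 29477720$)
$\left(-130 + 3219\right) \left(s + 92\right) = \left(-130 + 3219\right) \left(29477720 + 92\right) = 3089 \cdot 29477812 = 91056961268$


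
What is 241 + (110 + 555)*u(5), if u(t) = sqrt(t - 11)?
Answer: 241 + 665*I*sqrt(6) ≈ 241.0 + 1628.9*I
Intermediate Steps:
u(t) = sqrt(-11 + t)
241 + (110 + 555)*u(5) = 241 + (110 + 555)*sqrt(-11 + 5) = 241 + 665*sqrt(-6) = 241 + 665*(I*sqrt(6)) = 241 + 665*I*sqrt(6)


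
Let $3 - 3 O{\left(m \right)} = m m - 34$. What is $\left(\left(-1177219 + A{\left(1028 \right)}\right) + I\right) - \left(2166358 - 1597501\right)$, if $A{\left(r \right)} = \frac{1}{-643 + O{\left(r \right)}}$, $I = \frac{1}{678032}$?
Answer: $- \frac{104446804088839621}{59818017136} \approx -1.7461 \cdot 10^{6}$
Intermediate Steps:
$O{\left(m \right)} = \frac{37}{3} - \frac{m^{2}}{3}$ ($O{\left(m \right)} = 1 - \frac{m m - 34}{3} = 1 - \frac{m^{2} - 34}{3} = 1 - \frac{-34 + m^{2}}{3} = 1 - \left(- \frac{34}{3} + \frac{m^{2}}{3}\right) = \frac{37}{3} - \frac{m^{2}}{3}$)
$I = \frac{1}{678032} \approx 1.4749 \cdot 10^{-6}$
$A{\left(r \right)} = \frac{1}{- \frac{1892}{3} - \frac{r^{2}}{3}}$ ($A{\left(r \right)} = \frac{1}{-643 - \left(- \frac{37}{3} + \frac{r^{2}}{3}\right)} = \frac{1}{- \frac{1892}{3} - \frac{r^{2}}{3}}$)
$\left(\left(-1177219 + A{\left(1028 \right)}\right) + I\right) - \left(2166358 - 1597501\right) = \left(\left(-1177219 - \frac{3}{1892 + 1028^{2}}\right) + \frac{1}{678032}\right) - \left(2166358 - 1597501\right) = \left(\left(-1177219 - \frac{3}{1892 + 1056784}\right) + \frac{1}{678032}\right) - \left(2166358 - 1597501\right) = \left(\left(-1177219 - \frac{3}{1058676}\right) + \frac{1}{678032}\right) - 568857 = \left(\left(-1177219 - \frac{1}{352892}\right) + \frac{1}{678032}\right) - 568857 = \left(- \frac{415431167349}{352892} + \frac{1}{678032}\right) - 568857 = - \frac{70418906314906069}{59818017136} - 568857 = - \frac{104446804088839621}{59818017136}$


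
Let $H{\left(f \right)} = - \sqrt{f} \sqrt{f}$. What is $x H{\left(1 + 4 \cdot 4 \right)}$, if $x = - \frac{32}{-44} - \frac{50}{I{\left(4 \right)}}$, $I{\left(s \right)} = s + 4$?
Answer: $\frac{4131}{44} \approx 93.886$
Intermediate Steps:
$I{\left(s \right)} = 4 + s$
$x = - \frac{243}{44}$ ($x = - \frac{32}{-44} - \frac{50}{4 + 4} = \left(-32\right) \left(- \frac{1}{44}\right) - \frac{50}{8} = \frac{8}{11} - \frac{25}{4} = - \frac{243}{44} \approx -5.5227$)
$H{\left(f \right)} = - f$
$x H{\left(1 + 4 \cdot 4 \right)} = - \frac{243 \left(- (1 + 4 \cdot 4)\right)}{44} = - \frac{243 \left(- (1 + 16)\right)}{44} = - \frac{243 \left(\left(-1\right) 17\right)}{44} = \left(- \frac{243}{44}\right) \left(-17\right) = \frac{4131}{44}$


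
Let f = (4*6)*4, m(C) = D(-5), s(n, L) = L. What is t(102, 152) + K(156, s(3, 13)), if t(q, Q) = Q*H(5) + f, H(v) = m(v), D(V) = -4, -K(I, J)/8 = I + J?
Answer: -1864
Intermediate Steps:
K(I, J) = -8*I - 8*J (K(I, J) = -8*(I + J) = -8*I - 8*J)
m(C) = -4
H(v) = -4
f = 96 (f = 24*4 = 96)
t(q, Q) = 96 - 4*Q (t(q, Q) = Q*(-4) + 96 = -4*Q + 96 = 96 - 4*Q)
t(102, 152) + K(156, s(3, 13)) = (96 - 4*152) + (-8*156 - 8*13) = (96 - 608) + (-1248 - 104) = -512 - 1352 = -1864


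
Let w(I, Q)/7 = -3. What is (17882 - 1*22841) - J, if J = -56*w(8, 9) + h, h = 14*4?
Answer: -6191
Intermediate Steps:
w(I, Q) = -21 (w(I, Q) = 7*(-3) = -21)
h = 56
J = 1232 (J = -56*(-21) + 56 = 1176 + 56 = 1232)
(17882 - 1*22841) - J = (17882 - 1*22841) - 1*1232 = (17882 - 22841) - 1232 = -4959 - 1232 = -6191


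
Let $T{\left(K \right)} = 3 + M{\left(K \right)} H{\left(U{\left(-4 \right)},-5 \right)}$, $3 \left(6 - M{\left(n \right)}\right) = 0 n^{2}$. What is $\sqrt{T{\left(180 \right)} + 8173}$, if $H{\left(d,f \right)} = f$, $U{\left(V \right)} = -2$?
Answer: $\sqrt{8146} \approx 90.255$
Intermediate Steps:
$M{\left(n \right)} = 6$ ($M{\left(n \right)} = 6 - \frac{0 n^{2}}{3} = 6 - 0 = 6 + 0 = 6$)
$T{\left(K \right)} = -27$ ($T{\left(K \right)} = 3 + 6 \left(-5\right) = 3 - 30 = -27$)
$\sqrt{T{\left(180 \right)} + 8173} = \sqrt{-27 + 8173} = \sqrt{8146}$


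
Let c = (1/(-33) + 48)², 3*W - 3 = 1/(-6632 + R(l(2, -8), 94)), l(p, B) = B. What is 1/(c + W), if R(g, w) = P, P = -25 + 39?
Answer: 800778/1843464449 ≈ 0.00043439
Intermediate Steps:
P = 14
R(g, w) = 14
W = 19853/19854 (W = 1 + 1/(3*(-6632 + 14)) = 1 + (⅓)/(-6618) = 1 + (⅓)*(-1/6618) = 1 - 1/19854 = 19853/19854 ≈ 0.99995)
c = 2505889/1089 (c = (-1/33 + 48)² = (1583/33)² = 2505889/1089 ≈ 2301.1)
1/(c + W) = 1/(2505889/1089 + 19853/19854) = 1/(1843464449/800778) = 800778/1843464449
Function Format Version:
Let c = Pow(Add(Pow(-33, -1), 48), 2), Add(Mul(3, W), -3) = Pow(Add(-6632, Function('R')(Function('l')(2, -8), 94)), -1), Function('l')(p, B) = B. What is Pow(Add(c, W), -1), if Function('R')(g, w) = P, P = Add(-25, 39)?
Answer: Rational(800778, 1843464449) ≈ 0.00043439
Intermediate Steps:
P = 14
Function('R')(g, w) = 14
W = Rational(19853, 19854) (W = Add(1, Mul(Rational(1, 3), Pow(Add(-6632, 14), -1))) = Add(1, Mul(Rational(1, 3), Pow(-6618, -1))) = Add(1, Mul(Rational(1, 3), Rational(-1, 6618))) = Add(1, Rational(-1, 19854)) = Rational(19853, 19854) ≈ 0.99995)
c = Rational(2505889, 1089) (c = Pow(Add(Rational(-1, 33), 48), 2) = Pow(Rational(1583, 33), 2) = Rational(2505889, 1089) ≈ 2301.1)
Pow(Add(c, W), -1) = Pow(Add(Rational(2505889, 1089), Rational(19853, 19854)), -1) = Pow(Rational(1843464449, 800778), -1) = Rational(800778, 1843464449)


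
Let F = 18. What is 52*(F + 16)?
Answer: 1768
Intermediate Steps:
52*(F + 16) = 52*(18 + 16) = 52*34 = 1768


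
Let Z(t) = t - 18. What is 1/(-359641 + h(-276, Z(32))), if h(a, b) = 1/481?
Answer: -481/172987320 ≈ -2.7806e-6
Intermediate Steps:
Z(t) = -18 + t
h(a, b) = 1/481
1/(-359641 + h(-276, Z(32))) = 1/(-359641 + 1/481) = 1/(-172987320/481) = -481/172987320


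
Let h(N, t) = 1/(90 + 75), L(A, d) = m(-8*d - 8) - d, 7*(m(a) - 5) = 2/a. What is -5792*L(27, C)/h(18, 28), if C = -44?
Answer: -14095563240/301 ≈ -4.6829e+7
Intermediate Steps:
m(a) = 5 + 2/(7*a) (m(a) = 5 + (2/a)/7 = 5 + 2/(7*a))
L(A, d) = 5 - d + 2/(7*(-8 - 8*d)) (L(A, d) = (5 + 2/(7*(-8*d - 8))) - d = (5 + 2/(7*(-8 - 8*d))) - d = 5 - d + 2/(7*(-8 - 8*d)))
h(N, t) = 1/165
-5792*L(27, C)/h(18, 28) = -5792*165*(-1/28 + (1 - 44)*(5 - 1*(-44)))/(1 - 44) = -(238920/301 + 955680*(5 + 44)) = -5792/(1/(165*((-(-1/28 - 43*49)/43)))) = -5792/(1/(165*((-(-1/28 - 2107)/43)))) = -5792/(1/(165*((-1/43*(-58997/28))))) = -5792/(1/(165*(58997/1204))) = -5792/((1/165)*(1204/58997)) = -5792/1204/9734505 = -5792*9734505/1204 = -14095563240/301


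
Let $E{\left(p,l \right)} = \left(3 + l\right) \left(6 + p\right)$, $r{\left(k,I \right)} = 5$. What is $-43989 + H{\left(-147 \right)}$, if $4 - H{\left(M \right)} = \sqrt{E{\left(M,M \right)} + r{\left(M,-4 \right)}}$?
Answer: $-43985 - \sqrt{20309} \approx -44128.0$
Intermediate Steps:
$H{\left(M \right)} = 4 - \sqrt{23 + M^{2} + 9 M}$ ($H{\left(M \right)} = 4 - \sqrt{\left(18 + 3 M + 6 M + M M\right) + 5} = 4 - \sqrt{\left(18 + 3 M + 6 M + M^{2}\right) + 5} = 4 - \sqrt{\left(18 + M^{2} + 9 M\right) + 5} = 4 - \sqrt{23 + M^{2} + 9 M}$)
$-43989 + H{\left(-147 \right)} = -43989 + \left(4 - \sqrt{23 + \left(-147\right)^{2} + 9 \left(-147\right)}\right) = -43989 + \left(4 - \sqrt{23 + 21609 - 1323}\right) = -43989 + \left(4 - \sqrt{20309}\right) = -43985 - \sqrt{20309}$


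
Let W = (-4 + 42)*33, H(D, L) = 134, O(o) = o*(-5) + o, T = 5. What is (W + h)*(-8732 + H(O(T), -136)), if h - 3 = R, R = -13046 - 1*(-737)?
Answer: 95025096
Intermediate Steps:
R = -12309 (R = -13046 + 737 = -12309)
O(o) = -4*o (O(o) = -5*o + o = -4*o)
h = -12306 (h = 3 - 12309 = -12306)
W = 1254 (W = 38*33 = 1254)
(W + h)*(-8732 + H(O(T), -136)) = (1254 - 12306)*(-8732 + 134) = -11052*(-8598) = 95025096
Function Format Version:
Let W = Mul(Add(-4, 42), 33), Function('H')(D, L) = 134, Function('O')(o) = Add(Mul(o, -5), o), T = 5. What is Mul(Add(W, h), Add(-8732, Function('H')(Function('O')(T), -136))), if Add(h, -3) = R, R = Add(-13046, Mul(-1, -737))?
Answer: 95025096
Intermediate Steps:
R = -12309 (R = Add(-13046, 737) = -12309)
Function('O')(o) = Mul(-4, o) (Function('O')(o) = Add(Mul(-5, o), o) = Mul(-4, o))
h = -12306 (h = Add(3, -12309) = -12306)
W = 1254 (W = Mul(38, 33) = 1254)
Mul(Add(W, h), Add(-8732, Function('H')(Function('O')(T), -136))) = Mul(Add(1254, -12306), Add(-8732, 134)) = Mul(-11052, -8598) = 95025096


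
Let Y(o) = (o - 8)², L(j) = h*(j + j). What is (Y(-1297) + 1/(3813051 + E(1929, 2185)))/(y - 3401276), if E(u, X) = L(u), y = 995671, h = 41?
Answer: -6763102267726/9553208338545 ≈ -0.70794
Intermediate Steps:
L(j) = 82*j (L(j) = 41*(j + j) = 41*(2*j) = 82*j)
E(u, X) = 82*u
Y(o) = (-8 + o)²
(Y(-1297) + 1/(3813051 + E(1929, 2185)))/(y - 3401276) = ((-8 - 1297)² + 1/(3813051 + 82*1929))/(995671 - 3401276) = ((-1305)² + 1/(3813051 + 158178))/(-2405605) = (1703025 + 1/3971229)*(-1/2405605) = (6763102267726/3971229)*(-1/2405605) = -6763102267726/9553208338545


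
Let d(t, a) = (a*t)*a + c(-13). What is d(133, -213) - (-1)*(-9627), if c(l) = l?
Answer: 6024437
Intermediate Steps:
d(t, a) = -13 + t*a² (d(t, a) = (a*t)*a - 13 = t*a² - 13 = -13 + t*a²)
d(133, -213) - (-1)*(-9627) = (-13 + 133*(-213)²) - (-1)*(-9627) = (-13 + 133*45369) - 1*9627 = (-13 + 6034077) - 9627 = 6034064 - 9627 = 6024437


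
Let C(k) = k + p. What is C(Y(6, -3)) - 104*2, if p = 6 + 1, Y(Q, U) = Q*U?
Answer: -219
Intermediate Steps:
p = 7
C(k) = 7 + k (C(k) = k + 7 = 7 + k)
C(Y(6, -3)) - 104*2 = (7 + 6*(-3)) - 104*2 = (7 - 18) - 208 = -11 - 208 = -219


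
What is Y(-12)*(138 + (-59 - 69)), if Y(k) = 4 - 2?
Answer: 20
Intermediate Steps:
Y(k) = 2
Y(-12)*(138 + (-59 - 69)) = 2*(138 + (-59 - 69)) = 2*(138 - 128) = 2*10 = 20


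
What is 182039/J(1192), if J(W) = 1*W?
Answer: 182039/1192 ≈ 152.72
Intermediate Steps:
J(W) = W
182039/J(1192) = 182039/1192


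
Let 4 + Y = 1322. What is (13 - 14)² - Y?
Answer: -1317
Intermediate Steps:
Y = 1318 (Y = -4 + 1322 = 1318)
(13 - 14)² - Y = (13 - 14)² - 1*1318 = (-1)² - 1318 = 1 - 1318 = -1317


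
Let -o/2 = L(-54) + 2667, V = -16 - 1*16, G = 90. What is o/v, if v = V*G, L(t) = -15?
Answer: 221/120 ≈ 1.8417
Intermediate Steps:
V = -32 (V = -16 - 16 = -32)
o = -5304 (o = -2*(-15 + 2667) = -2*2652 = -5304)
v = -2880 (v = -32*90 = -2880)
o/v = -5304/(-2880) = -5304*(-1/2880) = 221/120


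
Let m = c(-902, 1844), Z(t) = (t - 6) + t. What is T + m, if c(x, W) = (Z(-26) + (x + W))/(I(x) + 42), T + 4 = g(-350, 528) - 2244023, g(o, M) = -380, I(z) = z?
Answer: -482547726/215 ≈ -2.2444e+6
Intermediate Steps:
Z(t) = -6 + 2*t (Z(t) = (-6 + t) + t = -6 + 2*t)
T = -2244407 (T = -4 + (-380 - 2244023) = -4 - 2244403 = -2244407)
c(x, W) = (-58 + W + x)/(42 + x) (c(x, W) = ((-6 + 2*(-26)) + (x + W))/(x + 42) = ((-6 - 52) + (W + x))/(42 + x) = (-58 + (W + x))/(42 + x) = (-58 + W + x)/(42 + x))
m = -221/215 (m = (-58 + 1844 - 902)/(42 - 902) = 884/(-860) = -1/860*884 = -221/215 ≈ -1.0279)
T + m = -2244407 - 221/215 = -482547726/215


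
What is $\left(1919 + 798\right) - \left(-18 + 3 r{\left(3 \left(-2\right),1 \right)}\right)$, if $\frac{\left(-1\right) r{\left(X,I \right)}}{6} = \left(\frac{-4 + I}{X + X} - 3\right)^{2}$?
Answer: $\frac{22969}{8} \approx 2871.1$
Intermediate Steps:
$r{\left(X,I \right)} = - 6 \left(-3 + \frac{-4 + I}{2 X}\right)^{2}$ ($r{\left(X,I \right)} = - 6 \left(\frac{-4 + I}{X + X} - 3\right)^{2} = - 6 \left(\frac{-4 + I}{2 X} - 3\right)^{2} = - 6 \left(-3 + \frac{-4 + I}{2 X}\right)^{2}$)
$\left(1919 + 798\right) - \left(-18 + 3 r{\left(3 \left(-2\right),1 \right)}\right) = \left(1919 + 798\right) - \left(-18 + 3 \left(- \frac{3 \left(4 - 1 + 6 \cdot 3 \left(-2\right)\right)^{2}}{2 \cdot 36}\right)\right) = 2717 - \left(-18 + 3 \left(- \frac{3 \left(4 - 1 + 6 \left(-6\right)\right)^{2}}{2 \cdot 36}\right)\right) = 2717 - \left(-18 + 3 \left(\left(- \frac{3}{2}\right) \frac{1}{36} \left(4 - 1 - 36\right)^{2}\right)\right) = 2717 - \left(-18 + 3 \left(\left(- \frac{3}{2}\right) \frac{1}{36} \left(-33\right)^{2}\right)\right) = 2717 - \left(-18 + 3 \left(\left(- \frac{3}{2}\right) \frac{1}{36} \cdot 1089\right)\right) = 2717 + \left(18 - - \frac{1089}{8}\right) = 2717 + \left(18 + \frac{1089}{8}\right) = 2717 + \frac{1233}{8} = \frac{22969}{8}$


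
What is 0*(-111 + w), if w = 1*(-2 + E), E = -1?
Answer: 0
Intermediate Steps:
w = -3 (w = 1*(-2 - 1) = 1*(-3) = -3)
0*(-111 + w) = 0*(-111 - 3) = 0*(-114) = 0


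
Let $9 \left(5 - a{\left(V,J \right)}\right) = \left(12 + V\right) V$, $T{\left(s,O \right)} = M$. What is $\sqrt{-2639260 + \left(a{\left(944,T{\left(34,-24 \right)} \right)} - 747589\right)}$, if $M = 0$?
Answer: $\frac{2 i \sqrt{7846015}}{3} \approx 1867.4 i$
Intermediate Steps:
$T{\left(s,O \right)} = 0$
$a{\left(V,J \right)} = 5 - \frac{V \left(12 + V\right)}{9}$ ($a{\left(V,J \right)} = 5 - \frac{\left(12 + V\right) V}{9} = 5 - \frac{V \left(12 + V\right)}{9}$)
$\sqrt{-2639260 + \left(a{\left(944,T{\left(34,-24 \right)} \right)} - 747589\right)} = \sqrt{-2639260 - \frac{7630720}{9}} = \sqrt{- \frac{31384060}{9}} = \frac{2 i \sqrt{7846015}}{3}$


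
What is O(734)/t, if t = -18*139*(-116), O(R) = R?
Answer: 367/145116 ≈ 0.0025290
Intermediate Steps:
t = 290232 (t = -2502*(-116) = 290232)
O(734)/t = 734/290232 = 734*(1/290232) = 367/145116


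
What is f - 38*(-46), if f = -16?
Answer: 1732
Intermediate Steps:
f - 38*(-46) = -16 - 38*(-46) = -16 + 1748 = 1732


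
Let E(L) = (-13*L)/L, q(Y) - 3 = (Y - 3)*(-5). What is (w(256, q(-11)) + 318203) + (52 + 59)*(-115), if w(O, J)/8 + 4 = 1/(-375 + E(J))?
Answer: 29624380/97 ≈ 3.0541e+5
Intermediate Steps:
q(Y) = 18 - 5*Y (q(Y) = 3 + (Y - 3)*(-5) = 3 + (-3 + Y)*(-5) = 3 + (15 - 5*Y) = 18 - 5*Y)
E(L) = -13
w(O, J) = -3106/97 (w(O, J) = -32 + 8/(-375 - 13) = -32 + 8/(-388) = -32 + 8*(-1/388) = -32 - 2/97 = -3106/97)
(w(256, q(-11)) + 318203) + (52 + 59)*(-115) = (-3106/97 + 318203) + (52 + 59)*(-115) = 30862585/97 + 111*(-115) = 30862585/97 - 12765 = 29624380/97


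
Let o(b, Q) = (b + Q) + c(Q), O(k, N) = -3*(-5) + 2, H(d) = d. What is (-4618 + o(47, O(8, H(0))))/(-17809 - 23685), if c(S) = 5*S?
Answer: 4469/41494 ≈ 0.10770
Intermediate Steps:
O(k, N) = 17 (O(k, N) = 15 + 2 = 17)
o(b, Q) = b + 6*Q (o(b, Q) = (b + Q) + 5*Q = (Q + b) + 5*Q = b + 6*Q)
(-4618 + o(47, O(8, H(0))))/(-17809 - 23685) = (-4618 + (47 + 6*17))/(-17809 - 23685) = (-4618 + (47 + 102))/(-41494) = (-4618 + 149)*(-1/41494) = -4469*(-1/41494) = 4469/41494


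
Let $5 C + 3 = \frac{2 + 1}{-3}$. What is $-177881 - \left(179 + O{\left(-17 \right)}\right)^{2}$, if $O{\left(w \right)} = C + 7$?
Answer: $- \frac{5304501}{25} \approx -2.1218 \cdot 10^{5}$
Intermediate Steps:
$C = - \frac{4}{5}$ ($C = - \frac{3}{5} + \frac{\frac{1}{-3} \left(2 + 1\right)}{5} = - \frac{3}{5} + \frac{\left(- \frac{1}{3}\right) 3}{5} = - \frac{3}{5} + \frac{1}{5} \left(-1\right) = - \frac{3}{5} - \frac{1}{5} = - \frac{4}{5} \approx -0.8$)
$O{\left(w \right)} = \frac{31}{5}$ ($O{\left(w \right)} = - \frac{4}{5} + 7 = \frac{31}{5}$)
$-177881 - \left(179 + O{\left(-17 \right)}\right)^{2} = -177881 - \left(179 + \frac{31}{5}\right)^{2} = -177881 - \left(\frac{926}{5}\right)^{2} = -177881 - \frac{857476}{25} = - \frac{5304501}{25}$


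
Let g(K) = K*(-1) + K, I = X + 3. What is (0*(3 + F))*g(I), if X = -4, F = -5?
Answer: 0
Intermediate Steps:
I = -1 (I = -4 + 3 = -1)
g(K) = 0 (g(K) = -K + K = 0)
(0*(3 + F))*g(I) = (0*(3 - 5))*0 = (0*(-2))*0 = 0*0 = 0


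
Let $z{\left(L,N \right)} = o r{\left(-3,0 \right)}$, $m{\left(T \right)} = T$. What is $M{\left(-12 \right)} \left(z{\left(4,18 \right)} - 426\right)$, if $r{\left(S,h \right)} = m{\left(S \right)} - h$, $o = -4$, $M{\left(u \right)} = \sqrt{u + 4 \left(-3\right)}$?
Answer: $- 828 i \sqrt{6} \approx - 2028.2 i$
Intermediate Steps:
$M{\left(u \right)} = \sqrt{-12 + u}$ ($M{\left(u \right)} = \sqrt{u - 12} = \sqrt{-12 + u}$)
$r{\left(S,h \right)} = S - h$
$z{\left(L,N \right)} = 12$ ($z{\left(L,N \right)} = - 4 \left(-3 - 0\right) = - 4 \left(-3 + 0\right) = \left(-4\right) \left(-3\right) = 12$)
$M{\left(-12 \right)} \left(z{\left(4,18 \right)} - 426\right) = \sqrt{-12 - 12} \left(12 - 426\right) = \sqrt{-24} \left(-414\right) = 2 i \sqrt{6} \left(-414\right) = - 828 i \sqrt{6}$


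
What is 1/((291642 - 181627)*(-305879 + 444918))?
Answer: 1/15296375585 ≈ 6.5375e-11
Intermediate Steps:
1/((291642 - 181627)*(-305879 + 444918)) = 1/(110015*139039) = 1/15296375585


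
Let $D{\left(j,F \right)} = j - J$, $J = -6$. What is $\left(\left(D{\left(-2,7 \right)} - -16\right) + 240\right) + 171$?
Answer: $431$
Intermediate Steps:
$D{\left(j,F \right)} = 6 + j$ ($D{\left(j,F \right)} = j - -6 = j + 6 = 6 + j$)
$\left(\left(D{\left(-2,7 \right)} - -16\right) + 240\right) + 171 = \left(\left(\left(6 - 2\right) - -16\right) + 240\right) + 171 = \left(\left(4 + 16\right) + 240\right) + 171 = \left(20 + 240\right) + 171 = 260 + 171 = 431$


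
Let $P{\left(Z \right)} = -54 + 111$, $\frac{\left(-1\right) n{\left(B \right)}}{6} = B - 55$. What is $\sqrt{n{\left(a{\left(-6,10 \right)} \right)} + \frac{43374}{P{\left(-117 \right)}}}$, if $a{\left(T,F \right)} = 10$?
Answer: $\frac{2 \sqrt{93043}}{19} \approx 32.108$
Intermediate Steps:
$n{\left(B \right)} = 330 - 6 B$ ($n{\left(B \right)} = - 6 \left(B - 55\right) = - 6 \left(-55 + B\right) = 330 - 6 B$)
$P{\left(Z \right)} = 57$
$\sqrt{n{\left(a{\left(-6,10 \right)} \right)} + \frac{43374}{P{\left(-117 \right)}}} = \sqrt{\left(330 - 60\right) + \frac{43374}{57}} = \sqrt{\left(330 - 60\right) + 43374 \cdot \frac{1}{57}} = \sqrt{270 + \frac{14458}{19}} = \sqrt{\frac{19588}{19}} = \frac{2 \sqrt{93043}}{19}$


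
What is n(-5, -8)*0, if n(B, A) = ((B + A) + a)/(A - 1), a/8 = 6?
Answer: 0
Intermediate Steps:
a = 48 (a = 8*6 = 48)
n(B, A) = (48 + A + B)/(-1 + A) (n(B, A) = ((B + A) + 48)/(A - 1) = ((A + B) + 48)/(-1 + A) = (48 + A + B)/(-1 + A))
n(-5, -8)*0 = ((48 - 8 - 5)/(-1 - 8))*0 = (35/(-9))*0 = -⅑*35*0 = -35/9*0 = 0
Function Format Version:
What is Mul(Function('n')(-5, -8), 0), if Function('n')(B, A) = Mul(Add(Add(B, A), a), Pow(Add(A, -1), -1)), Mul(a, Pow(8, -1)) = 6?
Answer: 0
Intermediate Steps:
a = 48 (a = Mul(8, 6) = 48)
Function('n')(B, A) = Mul(Pow(Add(-1, A), -1), Add(48, A, B)) (Function('n')(B, A) = Mul(Add(Add(B, A), 48), Pow(Add(A, -1), -1)) = Mul(Add(Add(A, B), 48), Pow(Add(-1, A), -1)) = Mul(Add(48, A, B), Pow(Add(-1, A), -1)) = Mul(Pow(Add(-1, A), -1), Add(48, A, B)))
Mul(Function('n')(-5, -8), 0) = Mul(Mul(Pow(Add(-1, -8), -1), Add(48, -8, -5)), 0) = Mul(Mul(Pow(-9, -1), 35), 0) = Mul(Mul(Rational(-1, 9), 35), 0) = Mul(Rational(-35, 9), 0) = 0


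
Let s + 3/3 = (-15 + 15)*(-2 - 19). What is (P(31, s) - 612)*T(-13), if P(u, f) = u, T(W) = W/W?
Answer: -581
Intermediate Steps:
T(W) = 1
s = -1 (s = -1 + (-15 + 15)*(-2 - 19) = -1 + 0*(-21) = -1 + 0 = -1)
(P(31, s) - 612)*T(-13) = (31 - 612)*1 = -581*1 = -581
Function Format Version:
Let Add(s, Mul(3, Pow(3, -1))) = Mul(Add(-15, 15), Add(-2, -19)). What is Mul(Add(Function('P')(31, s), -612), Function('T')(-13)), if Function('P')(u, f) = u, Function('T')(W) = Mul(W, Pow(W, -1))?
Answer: -581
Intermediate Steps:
Function('T')(W) = 1
s = -1 (s = Add(-1, Mul(Add(-15, 15), Add(-2, -19))) = Add(-1, Mul(0, -21)) = Add(-1, 0) = -1)
Mul(Add(Function('P')(31, s), -612), Function('T')(-13)) = Mul(Add(31, -612), 1) = Mul(-581, 1) = -581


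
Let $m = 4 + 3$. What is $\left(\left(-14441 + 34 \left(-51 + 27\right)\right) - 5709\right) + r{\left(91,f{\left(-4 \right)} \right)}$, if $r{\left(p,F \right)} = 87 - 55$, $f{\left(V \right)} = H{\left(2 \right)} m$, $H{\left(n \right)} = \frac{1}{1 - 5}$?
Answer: $-20934$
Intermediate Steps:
$H{\left(n \right)} = - \frac{1}{4}$ ($H{\left(n \right)} = \frac{1}{-4} = - \frac{1}{4}$)
$m = 7$
$f{\left(V \right)} = - \frac{7}{4}$ ($f{\left(V \right)} = \left(- \frac{1}{4}\right) 7 = - \frac{7}{4}$)
$r{\left(p,F \right)} = 32$
$\left(\left(-14441 + 34 \left(-51 + 27\right)\right) - 5709\right) + r{\left(91,f{\left(-4 \right)} \right)} = \left(\left(-14441 + 34 \left(-51 + 27\right)\right) - 5709\right) + 32 = \left(\left(-14441 + 34 \left(-24\right)\right) - 5709\right) + 32 = \left(\left(-14441 - 816\right) - 5709\right) + 32 = \left(-15257 - 5709\right) + 32 = -20966 + 32 = -20934$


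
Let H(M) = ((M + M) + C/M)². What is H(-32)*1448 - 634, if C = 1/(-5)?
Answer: 18973490101/3200 ≈ 5.9292e+6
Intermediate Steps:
C = -⅕ ≈ -0.20000
H(M) = (2*M - 1/(5*M))² (H(M) = ((M + M) - 1/(5*M))² = (2*M - 1/(5*M))²)
H(-32)*1448 - 634 = ((1/25)*(-1 + 10*(-32)²)²/(-32)²)*1448 - 634 = ((1/25)*(1/1024)*(-1 + 10*1024)²)*1448 - 634 = ((1/25)*(1/1024)*(-1 + 10240)²)*1448 - 634 = ((1/25)*(1/1024)*10239²)*1448 - 634 = ((1/25)*(1/1024)*104837121)*1448 - 634 = (104837121/25600)*1448 - 634 = 18975518901/3200 - 634 = 18973490101/3200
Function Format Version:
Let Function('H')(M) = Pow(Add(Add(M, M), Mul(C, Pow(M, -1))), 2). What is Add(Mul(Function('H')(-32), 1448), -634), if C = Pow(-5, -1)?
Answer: Rational(18973490101, 3200) ≈ 5.9292e+6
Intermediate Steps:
C = Rational(-1, 5) ≈ -0.20000
Function('H')(M) = Pow(Add(Mul(2, M), Mul(Rational(-1, 5), Pow(M, -1))), 2) (Function('H')(M) = Pow(Add(Add(M, M), Mul(Rational(-1, 5), Pow(M, -1))), 2) = Pow(Add(Mul(2, M), Mul(Rational(-1, 5), Pow(M, -1))), 2))
Add(Mul(Function('H')(-32), 1448), -634) = Add(Mul(Mul(Rational(1, 25), Pow(-32, -2), Pow(Add(-1, Mul(10, Pow(-32, 2))), 2)), 1448), -634) = Add(Mul(Mul(Rational(1, 25), Rational(1, 1024), Pow(Add(-1, Mul(10, 1024)), 2)), 1448), -634) = Add(Mul(Mul(Rational(1, 25), Rational(1, 1024), Pow(Add(-1, 10240), 2)), 1448), -634) = Add(Mul(Mul(Rational(1, 25), Rational(1, 1024), Pow(10239, 2)), 1448), -634) = Add(Mul(Mul(Rational(1, 25), Rational(1, 1024), 104837121), 1448), -634) = Add(Mul(Rational(104837121, 25600), 1448), -634) = Add(Rational(18975518901, 3200), -634) = Rational(18973490101, 3200)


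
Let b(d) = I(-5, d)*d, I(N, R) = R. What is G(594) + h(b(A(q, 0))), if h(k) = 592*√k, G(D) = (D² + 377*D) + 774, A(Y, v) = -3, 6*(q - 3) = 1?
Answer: 579324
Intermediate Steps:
q = 19/6 (q = 3 + (⅙)*1 = 3 + ⅙ = 19/6 ≈ 3.1667)
G(D) = 774 + D² + 377*D
b(d) = d² (b(d) = d*d = d²)
G(594) + h(b(A(q, 0))) = (774 + 594² + 377*594) + 592*√((-3)²) = (774 + 352836 + 223938) + 592*√9 = 577548 + 592*3 = 577548 + 1776 = 579324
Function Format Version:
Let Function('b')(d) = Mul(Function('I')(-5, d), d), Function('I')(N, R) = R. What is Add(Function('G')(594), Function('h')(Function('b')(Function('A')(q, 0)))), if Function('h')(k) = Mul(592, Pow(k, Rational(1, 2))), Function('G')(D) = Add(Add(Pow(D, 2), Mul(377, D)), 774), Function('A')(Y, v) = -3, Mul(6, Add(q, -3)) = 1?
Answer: 579324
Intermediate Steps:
q = Rational(19, 6) (q = Add(3, Mul(Rational(1, 6), 1)) = Add(3, Rational(1, 6)) = Rational(19, 6) ≈ 3.1667)
Function('G')(D) = Add(774, Pow(D, 2), Mul(377, D))
Function('b')(d) = Pow(d, 2) (Function('b')(d) = Mul(d, d) = Pow(d, 2))
Add(Function('G')(594), Function('h')(Function('b')(Function('A')(q, 0)))) = Add(Add(774, Pow(594, 2), Mul(377, 594)), Mul(592, Pow(Pow(-3, 2), Rational(1, 2)))) = Add(Add(774, 352836, 223938), Mul(592, Pow(9, Rational(1, 2)))) = Add(577548, Mul(592, 3)) = Add(577548, 1776) = 579324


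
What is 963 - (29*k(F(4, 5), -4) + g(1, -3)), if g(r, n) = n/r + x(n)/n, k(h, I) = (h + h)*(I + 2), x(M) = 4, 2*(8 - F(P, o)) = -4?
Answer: 6382/3 ≈ 2127.3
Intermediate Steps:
F(P, o) = 10 (F(P, o) = 8 - ½*(-4) = 8 + 2 = 10)
k(h, I) = 2*h*(2 + I) (k(h, I) = (2*h)*(2 + I) = 2*h*(2 + I))
g(r, n) = 4/n + n/r (g(r, n) = n/r + 4/n = 4/n + n/r)
963 - (29*k(F(4, 5), -4) + g(1, -3)) = 963 - (29*(2*10*(2 - 4)) + (4/(-3) - 3/1)) = 963 - (29*(2*10*(-2)) + (4*(-⅓) - 3*1)) = 963 - (29*(-40) + (-4/3 - 3)) = 963 - (-1160 - 13/3) = 963 - 1*(-3493/3) = 963 + 3493/3 = 6382/3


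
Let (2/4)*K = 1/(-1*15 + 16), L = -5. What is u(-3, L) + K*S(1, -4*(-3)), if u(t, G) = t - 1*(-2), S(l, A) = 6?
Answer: 11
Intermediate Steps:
u(t, G) = 2 + t (u(t, G) = t + 2 = 2 + t)
K = 2 (K = 2/(-1*15 + 16) = 2/(-15 + 16) = 2/1 = 2*1 = 2)
u(-3, L) + K*S(1, -4*(-3)) = (2 - 3) + 2*6 = -1 + 12 = 11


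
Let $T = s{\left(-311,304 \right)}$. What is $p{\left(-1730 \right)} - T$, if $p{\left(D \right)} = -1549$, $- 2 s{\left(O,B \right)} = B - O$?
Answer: $- \frac{2483}{2} \approx -1241.5$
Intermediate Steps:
$s{\left(O,B \right)} = \frac{O}{2} - \frac{B}{2}$ ($s{\left(O,B \right)} = - \frac{B - O}{2} = \frac{O}{2} - \frac{B}{2}$)
$T = - \frac{615}{2}$ ($T = \frac{1}{2} \left(-311\right) - 152 = - \frac{311}{2} - 152 = - \frac{615}{2} \approx -307.5$)
$p{\left(-1730 \right)} - T = -1549 - - \frac{615}{2} = -1549 + \frac{615}{2} = - \frac{2483}{2}$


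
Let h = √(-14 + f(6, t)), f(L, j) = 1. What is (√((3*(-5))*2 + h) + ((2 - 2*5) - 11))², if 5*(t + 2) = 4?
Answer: (19 - √(-30 + I*√13))² ≈ 318.52 - 204.9*I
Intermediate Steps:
t = -6/5 (t = -2 + (⅕)*4 = -2 + ⅘ = -6/5 ≈ -1.2000)
h = I*√13 (h = √(-14 + 1) = √(-13) = I*√13 ≈ 3.6056*I)
(√((3*(-5))*2 + h) + ((2 - 2*5) - 11))² = (√((3*(-5))*2 + I*√13) + ((2 - 2*5) - 11))² = (√(-15*2 + I*√13) + ((2 - 10) - 11))² = (√(-30 + I*√13) + (-8 - 11))² = (√(-30 + I*√13) - 19)² = (-19 + √(-30 + I*√13))²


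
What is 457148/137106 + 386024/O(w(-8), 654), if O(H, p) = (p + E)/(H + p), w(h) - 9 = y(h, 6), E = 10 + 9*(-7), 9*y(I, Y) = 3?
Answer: 17553995876734/41200353 ≈ 4.2606e+5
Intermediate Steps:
y(I, Y) = ⅓ (y(I, Y) = (⅑)*3 = ⅓)
E = -53 (E = 10 - 63 = -53)
w(h) = 28/3 (w(h) = 9 + ⅓ = 28/3)
O(H, p) = (-53 + p)/(H + p) (O(H, p) = (p - 53)/(H + p) = (-53 + p)/(H + p))
457148/137106 + 386024/O(w(-8), 654) = 457148/137106 + 386024/(((-53 + 654)/(28/3 + 654))) = 457148*(1/137106) + 386024/((601/(1990/3))) = 228574/68553 + 386024/(((3/1990)*601)) = 228574/68553 + 386024/(1803/1990) = 228574/68553 + 386024*(1990/1803) = 228574/68553 + 768187760/1803 = 17553995876734/41200353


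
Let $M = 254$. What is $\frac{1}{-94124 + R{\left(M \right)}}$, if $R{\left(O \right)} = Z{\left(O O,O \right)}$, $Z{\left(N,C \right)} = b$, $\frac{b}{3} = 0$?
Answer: $- \frac{1}{94124} \approx -1.0624 \cdot 10^{-5}$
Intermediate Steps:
$b = 0$ ($b = 3 \cdot 0 = 0$)
$Z{\left(N,C \right)} = 0$
$R{\left(O \right)} = 0$
$\frac{1}{-94124 + R{\left(M \right)}} = \frac{1}{-94124 + 0} = \frac{1}{-94124} = - \frac{1}{94124}$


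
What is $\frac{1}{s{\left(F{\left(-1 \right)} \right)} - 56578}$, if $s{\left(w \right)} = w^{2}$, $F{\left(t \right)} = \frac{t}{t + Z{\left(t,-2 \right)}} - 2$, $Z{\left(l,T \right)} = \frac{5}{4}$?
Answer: $- \frac{1}{56542} \approx -1.7686 \cdot 10^{-5}$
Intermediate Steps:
$Z{\left(l,T \right)} = \frac{5}{4}$ ($Z{\left(l,T \right)} = 5 \cdot \frac{1}{4} = \frac{5}{4}$)
$F{\left(t \right)} = -2 + \frac{t}{\frac{5}{4} + t}$ ($F{\left(t \right)} = \frac{t}{t + \frac{5}{4}} - 2 = \frac{t}{\frac{5}{4} + t} - 2 = -2 + \frac{t}{\frac{5}{4} + t}$)
$\frac{1}{s{\left(F{\left(-1 \right)} \right)} - 56578} = \frac{1}{\left(\frac{2 \left(-5 - -2\right)}{5 + 4 \left(-1\right)}\right)^{2} - 56578} = \frac{1}{\left(\frac{2 \left(-5 + 2\right)}{5 - 4}\right)^{2} - 56578} = \frac{1}{\left(2 \cdot 1^{-1} \left(-3\right)\right)^{2} - 56578} = \frac{1}{\left(2 \cdot 1 \left(-3\right)\right)^{2} - 56578} = \frac{1}{\left(-6\right)^{2} - 56578} = \frac{1}{36 - 56578} = \frac{1}{-56542} = - \frac{1}{56542}$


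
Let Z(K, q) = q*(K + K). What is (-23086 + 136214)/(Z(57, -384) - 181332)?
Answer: -28282/56277 ≈ -0.50255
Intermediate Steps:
Z(K, q) = 2*K*q (Z(K, q) = q*(2*K) = 2*K*q)
(-23086 + 136214)/(Z(57, -384) - 181332) = (-23086 + 136214)/(2*57*(-384) - 181332) = 113128/(-43776 - 181332) = 113128/(-225108) = 113128*(-1/225108) = -28282/56277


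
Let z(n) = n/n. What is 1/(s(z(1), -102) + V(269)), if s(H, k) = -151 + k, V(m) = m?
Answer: 1/16 ≈ 0.062500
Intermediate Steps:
z(n) = 1
1/(s(z(1), -102) + V(269)) = 1/((-151 - 102) + 269) = 1/(-253 + 269) = 1/16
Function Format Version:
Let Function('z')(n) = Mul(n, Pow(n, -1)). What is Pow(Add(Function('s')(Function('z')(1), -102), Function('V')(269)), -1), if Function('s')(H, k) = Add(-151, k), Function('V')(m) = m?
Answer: Rational(1, 16) ≈ 0.062500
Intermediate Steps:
Function('z')(n) = 1
Pow(Add(Function('s')(Function('z')(1), -102), Function('V')(269)), -1) = Pow(Add(Add(-151, -102), 269), -1) = Pow(Add(-253, 269), -1) = Pow(16, -1) = Rational(1, 16)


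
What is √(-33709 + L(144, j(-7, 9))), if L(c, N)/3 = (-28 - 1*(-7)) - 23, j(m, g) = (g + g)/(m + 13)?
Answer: I*√33841 ≈ 183.96*I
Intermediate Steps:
j(m, g) = 2*g/(13 + m) (j(m, g) = (2*g)/(13 + m) = 2*g/(13 + m))
L(c, N) = -132 (L(c, N) = 3*((-28 - 1*(-7)) - 23) = 3*((-28 + 7) - 23) = 3*(-21 - 23) = 3*(-44) = -132)
√(-33709 + L(144, j(-7, 9))) = √(-33709 - 132) = √(-33841) = I*√33841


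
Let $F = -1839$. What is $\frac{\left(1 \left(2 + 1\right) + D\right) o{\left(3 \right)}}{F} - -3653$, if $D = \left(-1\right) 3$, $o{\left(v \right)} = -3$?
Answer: $3653$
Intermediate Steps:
$D = -3$
$\frac{\left(1 \left(2 + 1\right) + D\right) o{\left(3 \right)}}{F} - -3653 = \frac{\left(1 \left(2 + 1\right) - 3\right) \left(-3\right)}{-1839} - -3653 = \left(1 \cdot 3 - 3\right) \left(-3\right) \left(- \frac{1}{1839}\right) + 3653 = \left(3 - 3\right) \left(-3\right) \left(- \frac{1}{1839}\right) + 3653 = 0 \left(-3\right) \left(- \frac{1}{1839}\right) + 3653 = 0 \left(- \frac{1}{1839}\right) + 3653 = 0 + 3653 = 3653$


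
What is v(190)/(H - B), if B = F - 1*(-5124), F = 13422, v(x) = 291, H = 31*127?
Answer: -291/14609 ≈ -0.019919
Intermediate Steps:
H = 3937
B = 18546 (B = 13422 - 1*(-5124) = 13422 + 5124 = 18546)
v(190)/(H - B) = 291/(3937 - 1*18546) = 291/(3937 - 18546) = 291/(-14609) = 291*(-1/14609) = -291/14609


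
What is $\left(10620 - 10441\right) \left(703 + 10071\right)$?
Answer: $1928546$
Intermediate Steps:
$\left(10620 - 10441\right) \left(703 + 10071\right) = \left(10620 - 10441\right) 10774 = 179 \cdot 10774 = 1928546$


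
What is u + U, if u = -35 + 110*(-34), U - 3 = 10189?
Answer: 6417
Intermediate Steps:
U = 10192 (U = 3 + 10189 = 10192)
u = -3775 (u = -35 - 3740 = -3775)
u + U = -3775 + 10192 = 6417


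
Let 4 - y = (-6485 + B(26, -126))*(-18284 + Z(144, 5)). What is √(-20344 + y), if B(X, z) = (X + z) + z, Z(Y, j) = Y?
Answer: 2*I*√30439470 ≈ 11034.0*I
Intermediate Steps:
B(X, z) = X + 2*z
y = -121737536 (y = 4 - (-6485 + (26 + 2*(-126)))*(-18284 + 144) = 4 - (-6485 + (26 - 252))*(-18140) = 4 - (-6485 - 226)*(-18140) = 4 - (-6711)*(-18140) = 4 - 1*121737540 = 4 - 121737540 = -121737536)
√(-20344 + y) = √(-20344 - 121737536) = √(-121757880) = 2*I*√30439470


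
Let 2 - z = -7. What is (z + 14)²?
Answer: 529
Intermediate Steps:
z = 9 (z = 2 - 1*(-7) = 2 + 7 = 9)
(z + 14)² = (9 + 14)² = 23² = 529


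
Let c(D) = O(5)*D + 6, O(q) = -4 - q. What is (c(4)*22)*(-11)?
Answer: 7260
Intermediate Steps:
c(D) = 6 - 9*D (c(D) = (-4 - 1*5)*D + 6 = (-4 - 5)*D + 6 = -9*D + 6 = 6 - 9*D)
(c(4)*22)*(-11) = ((6 - 9*4)*22)*(-11) = ((6 - 36)*22)*(-11) = -30*22*(-11) = -660*(-11) = 7260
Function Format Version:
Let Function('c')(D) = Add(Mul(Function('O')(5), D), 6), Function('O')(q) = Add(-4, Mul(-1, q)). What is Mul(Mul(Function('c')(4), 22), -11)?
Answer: 7260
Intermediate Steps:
Function('c')(D) = Add(6, Mul(-9, D)) (Function('c')(D) = Add(Mul(Add(-4, Mul(-1, 5)), D), 6) = Add(Mul(Add(-4, -5), D), 6) = Add(Mul(-9, D), 6) = Add(6, Mul(-9, D)))
Mul(Mul(Function('c')(4), 22), -11) = Mul(Mul(Add(6, Mul(-9, 4)), 22), -11) = Mul(Mul(Add(6, -36), 22), -11) = Mul(Mul(-30, 22), -11) = Mul(-660, -11) = 7260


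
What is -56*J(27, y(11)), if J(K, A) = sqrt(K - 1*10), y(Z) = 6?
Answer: -56*sqrt(17) ≈ -230.89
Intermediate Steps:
J(K, A) = sqrt(-10 + K) (J(K, A) = sqrt(K - 10) = sqrt(-10 + K))
-56*J(27, y(11)) = -56*sqrt(-10 + 27) = -56*sqrt(17)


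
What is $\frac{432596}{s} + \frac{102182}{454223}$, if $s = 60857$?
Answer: $\frac{202713542882}{27642649111} \approx 7.3334$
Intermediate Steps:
$\frac{432596}{s} + \frac{102182}{454223} = \frac{432596}{60857} + \frac{102182}{454223} = \frac{202713542882}{27642649111}$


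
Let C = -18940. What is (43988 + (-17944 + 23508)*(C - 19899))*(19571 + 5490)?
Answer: -5414584628688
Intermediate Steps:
(43988 + (-17944 + 23508)*(C - 19899))*(19571 + 5490) = (43988 + (-17944 + 23508)*(-18940 - 19899))*(19571 + 5490) = (43988 + 5564*(-38839))*25061 = (43988 - 216100196)*25061 = -216056208*25061 = -5414584628688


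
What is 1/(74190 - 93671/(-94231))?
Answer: 94231/6991091561 ≈ 1.3479e-5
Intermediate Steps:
1/(74190 - 93671/(-94231)) = 1/(74190 - 93671*(-1/94231)) = 1/(74190 + 93671/94231) = 1/(6991091561/94231) = 94231/6991091561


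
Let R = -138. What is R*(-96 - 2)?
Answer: 13524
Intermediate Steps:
R*(-96 - 2) = -138*(-96 - 2) = -138*(-98) = 13524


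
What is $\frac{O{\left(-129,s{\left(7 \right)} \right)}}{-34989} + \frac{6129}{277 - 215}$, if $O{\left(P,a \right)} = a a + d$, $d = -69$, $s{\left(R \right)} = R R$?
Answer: $\frac{214302997}{2169318} \approx 98.788$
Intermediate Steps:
$s{\left(R \right)} = R^{2}$
$O{\left(P,a \right)} = -69 + a^{2}$ ($O{\left(P,a \right)} = a a - 69 = a^{2} - 69 = -69 + a^{2}$)
$\frac{O{\left(-129,s{\left(7 \right)} \right)}}{-34989} + \frac{6129}{277 - 215} = \frac{-69 + \left(7^{2}\right)^{2}}{-34989} + \frac{6129}{277 - 215} = \left(-69 + 49^{2}\right) \left(- \frac{1}{34989}\right) + \frac{6129}{277 - 215} = \left(-69 + 2401\right) \left(- \frac{1}{34989}\right) + \frac{6129}{62} = 2332 \left(- \frac{1}{34989}\right) + 6129 \cdot \frac{1}{62} = - \frac{2332}{34989} + \frac{6129}{62} = \frac{214302997}{2169318}$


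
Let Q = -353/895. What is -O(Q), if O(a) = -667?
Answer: 667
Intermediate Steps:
Q = -353/895 (Q = -353*1/895 = -353/895 ≈ -0.39441)
-O(Q) = -1*(-667) = 667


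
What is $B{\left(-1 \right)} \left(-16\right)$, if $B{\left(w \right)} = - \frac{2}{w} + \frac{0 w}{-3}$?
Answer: $-32$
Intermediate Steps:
$B{\left(w \right)} = - \frac{2}{w}$ ($B{\left(w \right)} = - \frac{2}{w} + 0 \left(- \frac{1}{3}\right) = - \frac{2}{w} + 0 = - \frac{2}{w}$)
$B{\left(-1 \right)} \left(-16\right) = - \frac{2}{-1} \left(-16\right) = \left(-2\right) \left(-1\right) \left(-16\right) = 2 \left(-16\right) = -32$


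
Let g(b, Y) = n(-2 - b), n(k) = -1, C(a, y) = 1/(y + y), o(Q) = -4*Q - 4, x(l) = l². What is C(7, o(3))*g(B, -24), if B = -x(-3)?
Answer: 1/32 ≈ 0.031250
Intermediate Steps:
o(Q) = -4 - 4*Q
C(a, y) = 1/(2*y)
B = -9 (B = -1*(-3)² = -1*9 = -9)
g(b, Y) = -1
C(7, o(3))*g(B, -24) = (1/(2*(-4 - 4*3)))*(-1) = (1/(2*(-4 - 12)))*(-1) = ((½)/(-16))*(-1) = ((½)*(-1/16))*(-1) = -1/32*(-1) = 1/32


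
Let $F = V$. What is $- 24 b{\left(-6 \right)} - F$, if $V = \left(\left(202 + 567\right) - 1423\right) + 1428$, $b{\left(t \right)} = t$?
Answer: $-630$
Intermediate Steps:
$V = 774$ ($V = \left(769 - 1423\right) + 1428 = -654 + 1428 = 774$)
$F = 774$
$- 24 b{\left(-6 \right)} - F = \left(-24\right) \left(-6\right) - 774 = 144 - 774 = -630$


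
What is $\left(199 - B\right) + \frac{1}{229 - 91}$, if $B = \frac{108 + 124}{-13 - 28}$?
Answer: $\frac{1157999}{5658} \approx 204.67$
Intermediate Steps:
$B = - \frac{232}{41}$ ($B = \frac{232}{-41} = 232 \left(- \frac{1}{41}\right) = - \frac{232}{41} \approx -5.6585$)
$\left(199 - B\right) + \frac{1}{229 - 91} = \left(199 - - \frac{232}{41}\right) + \frac{1}{229 - 91} = \left(199 + \frac{232}{41}\right) + \frac{1}{138} = \frac{8391}{41} + \frac{1}{138} = \frac{1157999}{5658}$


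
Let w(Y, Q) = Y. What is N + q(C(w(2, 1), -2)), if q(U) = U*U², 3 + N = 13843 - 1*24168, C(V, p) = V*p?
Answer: -10392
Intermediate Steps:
N = -10328 (N = -3 + (13843 - 1*24168) = -3 + (13843 - 24168) = -3 - 10325 = -10328)
q(U) = U³
N + q(C(w(2, 1), -2)) = -10328 + (2*(-2))³ = -10328 + (-4)³ = -10328 - 64 = -10392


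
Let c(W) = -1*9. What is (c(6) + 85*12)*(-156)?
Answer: -157716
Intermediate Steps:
c(W) = -9
(c(6) + 85*12)*(-156) = (-9 + 85*12)*(-156) = (-9 + 1020)*(-156) = 1011*(-156) = -157716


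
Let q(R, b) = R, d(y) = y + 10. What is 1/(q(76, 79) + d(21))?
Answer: 1/107 ≈ 0.0093458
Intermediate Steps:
d(y) = 10 + y
1/(q(76, 79) + d(21)) = 1/(76 + (10 + 21)) = 1/(76 + 31) = 1/107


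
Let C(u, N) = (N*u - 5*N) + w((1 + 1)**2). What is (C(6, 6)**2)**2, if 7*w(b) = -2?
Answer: 2560000/2401 ≈ 1066.2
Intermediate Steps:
w(b) = -2/7 (w(b) = (1/7)*(-2) = -2/7)
C(u, N) = -2/7 - 5*N + N*u (C(u, N) = (N*u - 5*N) - 2/7 = (-5*N + N*u) - 2/7 = -2/7 - 5*N + N*u)
(C(6, 6)**2)**2 = ((-2/7 - 5*6 + 6*6)**2)**2 = ((-2/7 - 30 + 36)**2)**2 = ((40/7)**2)**2 = (1600/49)**2 = 2560000/2401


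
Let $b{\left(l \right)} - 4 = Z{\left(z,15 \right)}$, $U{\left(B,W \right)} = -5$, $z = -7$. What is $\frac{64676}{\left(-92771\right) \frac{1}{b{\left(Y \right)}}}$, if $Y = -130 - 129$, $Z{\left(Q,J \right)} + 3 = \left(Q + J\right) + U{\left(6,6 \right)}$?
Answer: $- \frac{258704}{92771} \approx -2.7886$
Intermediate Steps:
$Z{\left(Q,J \right)} = -8 + J + Q$ ($Z{\left(Q,J \right)} = -3 - \left(5 - J - Q\right) = -3 + \left(-5 + J + Q\right) = -8 + J + Q$)
$Y = -259$
$b{\left(l \right)} = 4$ ($b{\left(l \right)} = 4 - 0 = 4 + 0 = 4$)
$\frac{64676}{\left(-92771\right) \frac{1}{b{\left(Y \right)}}} = \frac{64676}{\left(-92771\right) \frac{1}{4}} = \frac{64676}{- \frac{92771}{4}} = 64676 \left(- \frac{4}{92771}\right) = - \frac{258704}{92771}$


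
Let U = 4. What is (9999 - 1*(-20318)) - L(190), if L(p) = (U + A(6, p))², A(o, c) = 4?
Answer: 30253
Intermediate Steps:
L(p) = 64 (L(p) = (4 + 4)² = 8² = 64)
(9999 - 1*(-20318)) - L(190) = (9999 - 1*(-20318)) - 1*64 = (9999 + 20318) - 64 = 30317 - 64 = 30253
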